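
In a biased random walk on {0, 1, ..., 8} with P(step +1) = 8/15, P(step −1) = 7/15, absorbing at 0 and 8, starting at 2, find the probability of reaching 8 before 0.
P(hit 8 before 0) = (1 − (7/8)^2) / (1 − (7/8)^8) = 262144/734161

Let u_k denote P(reach 8 before 0 | start at k). Boundary: u_0 = 0, u_8 = 1. Recurrence: u_k = 8/15·u_{k+1} + 7/15·u_{k-1} for 1 ≤ k ≤ 7. Try u_k = A + B·r^k with r = q/p = (7/15)/(8/15) = 7/8. Substitution satisfies the recurrence; boundary conditions give:
  u_k = (1 − r^k) / (1 − r^N) = (1 − (7/8)^2) / (1 − (7/8)^8) = 262144/734161.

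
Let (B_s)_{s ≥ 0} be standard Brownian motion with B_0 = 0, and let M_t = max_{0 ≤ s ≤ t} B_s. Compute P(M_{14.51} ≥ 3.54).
P(M_{14.51} ≥ 3.54) = 2·P(B_{14.51} ≥ 3.54) = 2(1 − Φ(3.54/√14.51)) ≈ 0.3527

By the reflection principle for Brownian motion, P(M_t ≥ a) = 2 · P(B_t ≥ a) for a ≥ 0. Since B_t ~ N(0, t), P(B_t ≥ 3.54) = 1 − Φ(3.54/√t) = 1 − Φ(3.54/√14.51) = 1 − Φ(0.9293). So
  P(M_{14.51} ≥ 3.54) = 2(1 − Φ(0.9293)) ≈ 0.3527.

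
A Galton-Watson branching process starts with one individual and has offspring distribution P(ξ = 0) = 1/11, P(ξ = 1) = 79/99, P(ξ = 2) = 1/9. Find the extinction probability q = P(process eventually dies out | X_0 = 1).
q = 9/11

The pgf is f(s) = 1/11 + 79/99·s + 1/9·s². The extinction probability q is the smallest fixed point of f in [0, 1]. Setting s = f(s):
  1/9·s² + (79/99 − 1)·s + 1/11 = 0
  1/9·s² − (1/11 + 1/9)·s + 1/11 = 0
which factors as (s − 1)·(1/9·s − 1/11) = 0, giving roots s = 1 and s = (1/11)/(1/9) = 9/11.
Mean offspring μ = 79/99 + 2·1/9 = 101/99 > 1 (supercritical), so q < 1. The extinction probability is the smaller root: q = (1/11)/(1/9) = 9/11.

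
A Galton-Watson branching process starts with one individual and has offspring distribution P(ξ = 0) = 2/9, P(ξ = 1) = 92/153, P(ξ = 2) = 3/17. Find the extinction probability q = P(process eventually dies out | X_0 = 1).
q = 1

Mean offspring μ = 0·2/9 + 1·92/153 + 2·3/17 = 146/153 ≤ 1. For μ ≤ 1 with offspring not concentrated at 1, the Galton-Watson process goes extinct almost surely, so q = 1.
(Algebraic check: The pgf is f(s) = 2/9 + 92/153·s + 3/17·s². The extinction probability q is the smallest fixed point of f in [0, 1]. Setting s = f(s):
  3/17·s² + (92/153 − 1)·s + 2/9 = 0
  3/17·s² − (2/9 + 3/17)·s + 2/9 = 0
which factors as (s − 1)·(3/17·s − 2/9) = 0, giving roots s = 1 and s = (2/9)/(3/17) = 34/27. Since 34/27 ≥ 1, the smallest root in [0, 1] is s = 1.)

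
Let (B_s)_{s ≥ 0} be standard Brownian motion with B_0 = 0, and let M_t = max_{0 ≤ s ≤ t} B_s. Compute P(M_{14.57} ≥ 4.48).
P(M_{14.57} ≥ 4.48) = 2·P(B_{14.57} ≥ 4.48) = 2(1 − Φ(4.48/√14.57)) ≈ 0.2405

By the reflection principle for Brownian motion, P(M_t ≥ a) = 2 · P(B_t ≥ a) for a ≥ 0. Since B_t ~ N(0, t), P(B_t ≥ 4.48) = 1 − Φ(4.48/√t) = 1 − Φ(4.48/√14.57) = 1 − Φ(1.1737). So
  P(M_{14.57} ≥ 4.48) = 2(1 − Φ(1.1737)) ≈ 0.2405.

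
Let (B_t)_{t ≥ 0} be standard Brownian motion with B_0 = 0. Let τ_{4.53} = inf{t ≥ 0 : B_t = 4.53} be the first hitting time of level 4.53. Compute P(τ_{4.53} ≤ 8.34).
P(τ_{4.53} ≤ 8.34) = 2(1 − Φ(4.53/√8.34)) = 2(1 − Φ(1.5686)) ≈ 0.1167

By the reflection principle for standard BM, P(τ_b ≤ t) = 2 · P(B_t ≥ b). Since B_t ~ N(0, t), P(B_t ≥ 4.53) = 1 − Φ(4.53/√t) = 1 − Φ(4.53/√8.34) = 1 − Φ(1.5686) ≈ 0.05837. Doubling: P(τ_{4.53} ≤ 8.34) ≈ 2 · 0.05837 = 0.11674 ≈ 0.1167.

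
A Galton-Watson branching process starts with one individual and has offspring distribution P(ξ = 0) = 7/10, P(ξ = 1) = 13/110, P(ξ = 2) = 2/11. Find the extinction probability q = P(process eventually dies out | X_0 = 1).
q = 1

Mean offspring μ = 0·7/10 + 1·13/110 + 2·2/11 = 53/110 ≤ 1. For μ ≤ 1 with offspring not concentrated at 1, the Galton-Watson process goes extinct almost surely, so q = 1.
(Algebraic check: The pgf is f(s) = 7/10 + 13/110·s + 2/11·s². The extinction probability q is the smallest fixed point of f in [0, 1]. Setting s = f(s):
  2/11·s² + (13/110 − 1)·s + 7/10 = 0
  2/11·s² − (7/10 + 2/11)·s + 7/10 = 0
which factors as (s − 1)·(2/11·s − 7/10) = 0, giving roots s = 1 and s = (7/10)/(2/11) = 77/20. Since 77/20 ≥ 1, the smallest root in [0, 1] is s = 1.)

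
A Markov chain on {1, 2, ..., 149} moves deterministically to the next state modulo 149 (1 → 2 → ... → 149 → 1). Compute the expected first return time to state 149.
E[T_149 | X_0 = 149] = 149

The chain cycles deterministically, so starting at state 149 it returns in exactly 149 steps. Equivalently, the stationary distribution is uniform π_j = 1/149 for every state j, so by Kac's formula E[T_149] = 1/π_149 = 149.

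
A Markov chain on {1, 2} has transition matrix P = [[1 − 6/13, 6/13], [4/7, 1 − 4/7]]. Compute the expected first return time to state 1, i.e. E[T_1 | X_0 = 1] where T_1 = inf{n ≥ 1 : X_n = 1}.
E[T_1 | X_0 = 1] = 1/π_1 = 47/26

For an irreducible recurrent Markov chain with stationary distribution π, E[T_i | X_0 = i] = 1/π_i (Kac's formula). Here π_1 = (4/7)/(6/13 + 4/7) = (4/7)/(94/91) = 26/47, so E[T_1 | X_0 = 1] = 1/π_1 = (6/13 + 4/7)/(4/7) = (94/91)/(4/7) = 47/26.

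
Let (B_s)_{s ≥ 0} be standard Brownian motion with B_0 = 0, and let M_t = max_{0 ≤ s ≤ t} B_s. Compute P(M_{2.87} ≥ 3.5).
P(M_{2.87} ≥ 3.5) = 2·P(B_{2.87} ≥ 3.5) = 2(1 − Φ(3.5/√2.87)) ≈ 0.0388

By the reflection principle for Brownian motion, P(M_t ≥ a) = 2 · P(B_t ≥ a) for a ≥ 0. Since B_t ~ N(0, t), P(B_t ≥ 3.5) = 1 − Φ(3.5/√t) = 1 − Φ(3.5/√2.87) = 1 − Φ(2.0660). So
  P(M_{2.87} ≥ 3.5) = 2(1 − Φ(2.0660)) ≈ 0.0388.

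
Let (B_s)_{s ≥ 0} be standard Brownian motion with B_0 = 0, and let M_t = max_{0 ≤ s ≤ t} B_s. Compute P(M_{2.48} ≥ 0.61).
P(M_{2.48} ≥ 0.61) = 2·P(B_{2.48} ≥ 0.61) = 2(1 − Φ(0.61/√2.48)) ≈ 0.6985

By the reflection principle for Brownian motion, P(M_t ≥ a) = 2 · P(B_t ≥ a) for a ≥ 0. Since B_t ~ N(0, t), P(B_t ≥ 0.61) = 1 − Φ(0.61/√t) = 1 − Φ(0.61/√2.48) = 1 − Φ(0.3874). So
  P(M_{2.48} ≥ 0.61) = 2(1 − Φ(0.3874)) ≈ 0.6985.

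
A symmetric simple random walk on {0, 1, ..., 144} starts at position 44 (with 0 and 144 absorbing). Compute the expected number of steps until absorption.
E[τ | X_0 = 44] = 4400

Let v_k = E[τ | X_0 = k]. Boundary: v_0 = v_144 = 0. Recurrence: v_k = 1 + (v_{k-1} + v_{k+1})/2 for 1 ≤ k ≤ 143. The particular solution to v_k − (v_{k-1} + v_{k+1})/2 = 1 is v_k = −k^2. Adding homogeneous solution A + B k and matching boundaries gives v_k = k (144 − k). Substituting k = 44: v_44 = 44 · 100 = 4400.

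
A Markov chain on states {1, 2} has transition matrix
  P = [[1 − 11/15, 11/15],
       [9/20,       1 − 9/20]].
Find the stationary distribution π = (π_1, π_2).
π_1 = 27/71, π_2 = 44/71

Solve πP = π with π_1 + π_2 = 1. From πP = π: π_1 · (1 − 11/15) + π_2 · 9/20 = π_1 ⇒ π_2 · 9/20 = π_1 · 11/15 ⇒ π_2/π_1 = (11/15)/(9/20) = 44/27. Together with π_1 + π_2 = 1:
  π_1 = (9/20)/(11/15 + 9/20) = (9/20)/(71/60) = 27/71,
  π_2 = (11/15)/(11/15 + 9/20) = (11/15)/(71/60) = 44/71.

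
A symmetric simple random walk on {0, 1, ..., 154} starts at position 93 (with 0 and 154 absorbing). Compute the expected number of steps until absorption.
E[τ | X_0 = 93] = 5673

Let v_k = E[τ | X_0 = k]. Boundary: v_0 = v_154 = 0. Recurrence: v_k = 1 + (v_{k-1} + v_{k+1})/2 for 1 ≤ k ≤ 153. The particular solution to v_k − (v_{k-1} + v_{k+1})/2 = 1 is v_k = −k^2. Adding homogeneous solution A + B k and matching boundaries gives v_k = k (154 − k). Substituting k = 93: v_93 = 93 · 61 = 5673.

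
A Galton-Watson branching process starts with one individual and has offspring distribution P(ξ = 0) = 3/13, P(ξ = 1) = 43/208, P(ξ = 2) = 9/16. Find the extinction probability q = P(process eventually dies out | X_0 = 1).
q = 16/39

The pgf is f(s) = 3/13 + 43/208·s + 9/16·s². The extinction probability q is the smallest fixed point of f in [0, 1]. Setting s = f(s):
  9/16·s² + (43/208 − 1)·s + 3/13 = 0
  9/16·s² − (3/13 + 9/16)·s + 3/13 = 0
which factors as (s − 1)·(9/16·s − 3/13) = 0, giving roots s = 1 and s = (3/13)/(9/16) = 16/39.
Mean offspring μ = 43/208 + 2·9/16 = 277/208 > 1 (supercritical), so q < 1. The extinction probability is the smaller root: q = (3/13)/(9/16) = 16/39.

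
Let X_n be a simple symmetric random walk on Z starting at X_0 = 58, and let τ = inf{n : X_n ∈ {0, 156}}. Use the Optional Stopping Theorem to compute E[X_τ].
E[X_τ] = 58

X_n is a martingale and τ is a bounded-mean stopping time (indeed τ is finite a.s. with bounded expectation since the walk is in a bounded region). By the OST, E[X_τ] = E[X_0] = 58. Equivalently: E[X_τ] = 156 · P(hit 156 first) + 0 · P(hit 0 first) = 156 · (58/156) = 58.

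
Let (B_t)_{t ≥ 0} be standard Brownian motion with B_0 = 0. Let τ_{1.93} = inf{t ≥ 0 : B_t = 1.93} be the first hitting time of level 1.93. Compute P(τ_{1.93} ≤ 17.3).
P(τ_{1.93} ≤ 17.3) = 2(1 − Φ(1.93/√17.3)) = 2(1 − Φ(0.4640)) ≈ 0.6426

By the reflection principle for standard BM, P(τ_b ≤ t) = 2 · P(B_t ≥ b). Since B_t ~ N(0, t), P(B_t ≥ 1.93) = 1 − Φ(1.93/√t) = 1 − Φ(1.93/√17.3) = 1 − Φ(0.4640) ≈ 0.32132. Doubling: P(τ_{1.93} ≤ 17.3) ≈ 2 · 0.32132 = 0.64264 ≈ 0.6426.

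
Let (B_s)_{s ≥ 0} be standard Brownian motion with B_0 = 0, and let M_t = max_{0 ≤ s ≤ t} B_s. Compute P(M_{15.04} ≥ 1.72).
P(M_{15.04} ≥ 1.72) = 2·P(B_{15.04} ≥ 1.72) = 2(1 − Φ(1.72/√15.04)) ≈ 0.6574

By the reflection principle for Brownian motion, P(M_t ≥ a) = 2 · P(B_t ≥ a) for a ≥ 0. Since B_t ~ N(0, t), P(B_t ≥ 1.72) = 1 − Φ(1.72/√t) = 1 − Φ(1.72/√15.04) = 1 − Φ(0.4435). So
  P(M_{15.04} ≥ 1.72) = 2(1 − Φ(0.4435)) ≈ 0.6574.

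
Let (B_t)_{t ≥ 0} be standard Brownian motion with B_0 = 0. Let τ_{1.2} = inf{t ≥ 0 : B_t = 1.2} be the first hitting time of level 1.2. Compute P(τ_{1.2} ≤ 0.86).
P(τ_{1.2} ≤ 0.86) = 2(1 − Φ(1.2/√0.86)) = 2(1 − Φ(1.2940)) ≈ 0.1957

By the reflection principle for standard BM, P(τ_b ≤ t) = 2 · P(B_t ≥ b). Since B_t ~ N(0, t), P(B_t ≥ 1.2) = 1 − Φ(1.2/√t) = 1 − Φ(1.2/√0.86) = 1 − Φ(1.2940) ≈ 0.09783. Doubling: P(τ_{1.2} ≤ 0.86) ≈ 2 · 0.09783 = 0.19566 ≈ 0.1957.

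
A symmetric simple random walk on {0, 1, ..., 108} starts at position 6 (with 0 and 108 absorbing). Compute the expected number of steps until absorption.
E[τ | X_0 = 6] = 612

Let v_k = E[τ | X_0 = k]. Boundary: v_0 = v_108 = 0. Recurrence: v_k = 1 + (v_{k-1} + v_{k+1})/2 for 1 ≤ k ≤ 107. The particular solution to v_k − (v_{k-1} + v_{k+1})/2 = 1 is v_k = −k^2. Adding homogeneous solution A + B k and matching boundaries gives v_k = k (108 − k). Substituting k = 6: v_6 = 6 · 102 = 612.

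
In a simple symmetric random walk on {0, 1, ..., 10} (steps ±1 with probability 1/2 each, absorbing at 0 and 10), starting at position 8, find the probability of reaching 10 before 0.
P(hit 10 before 0) = 8/10 = 4/5

Let u_k = P(hit 10 before 0 | start at k). Then u_0 = 0, u_10 = 1, and u_k = u_{k-1}/2 + u_{k+1}/2 for 1 ≤ k ≤ 9. This harmonic recurrence is solved by u_k = k/10, giving u_8 = 8/10 = 4/5.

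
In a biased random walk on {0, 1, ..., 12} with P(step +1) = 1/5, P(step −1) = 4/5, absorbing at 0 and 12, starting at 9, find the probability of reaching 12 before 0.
P(hit 12 before 0) = (1 − (4)^9) / (1 − (4)^12) = 4161/266305

Let u_k denote P(reach 12 before 0 | start at k). Boundary: u_0 = 0, u_12 = 1. Recurrence: u_k = 1/5·u_{k+1} + 4/5·u_{k-1} for 1 ≤ k ≤ 11. Try u_k = A + B·r^k with r = q/p = (4/5)/(1/5) = 4. Substitution satisfies the recurrence; boundary conditions give:
  u_k = (1 − r^k) / (1 − r^N) = (1 − (4)^9) / (1 − (4)^12) = 4161/266305.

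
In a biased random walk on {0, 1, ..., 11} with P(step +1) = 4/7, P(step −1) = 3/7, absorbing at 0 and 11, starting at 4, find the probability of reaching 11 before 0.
P(hit 11 before 0) = (1 − (3/4)^4) / (1 − (3/4)^11) = 2867200/4017157

Let u_k denote P(reach 11 before 0 | start at k). Boundary: u_0 = 0, u_11 = 1. Recurrence: u_k = 4/7·u_{k+1} + 3/7·u_{k-1} for 1 ≤ k ≤ 10. Try u_k = A + B·r^k with r = q/p = (3/7)/(4/7) = 3/4. Substitution satisfies the recurrence; boundary conditions give:
  u_k = (1 − r^k) / (1 − r^N) = (1 − (3/4)^4) / (1 − (3/4)^11) = 2867200/4017157.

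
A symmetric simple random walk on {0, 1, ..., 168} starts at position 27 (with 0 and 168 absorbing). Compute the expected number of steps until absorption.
E[τ | X_0 = 27] = 3807

Let v_k = E[τ | X_0 = k]. Boundary: v_0 = v_168 = 0. Recurrence: v_k = 1 + (v_{k-1} + v_{k+1})/2 for 1 ≤ k ≤ 167. The particular solution to v_k − (v_{k-1} + v_{k+1})/2 = 1 is v_k = −k^2. Adding homogeneous solution A + B k and matching boundaries gives v_k = k (168 − k). Substituting k = 27: v_27 = 27 · 141 = 3807.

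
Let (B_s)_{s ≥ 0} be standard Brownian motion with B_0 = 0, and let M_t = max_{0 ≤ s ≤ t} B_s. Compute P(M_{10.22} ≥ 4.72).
P(M_{10.22} ≥ 4.72) = 2·P(B_{10.22} ≥ 4.72) = 2(1 − Φ(4.72/√10.22)) ≈ 0.1398

By the reflection principle for Brownian motion, P(M_t ≥ a) = 2 · P(B_t ≥ a) for a ≥ 0. Since B_t ~ N(0, t), P(B_t ≥ 4.72) = 1 − Φ(4.72/√t) = 1 − Φ(4.72/√10.22) = 1 − Φ(1.4764). So
  P(M_{10.22} ≥ 4.72) = 2(1 − Φ(1.4764)) ≈ 0.1398.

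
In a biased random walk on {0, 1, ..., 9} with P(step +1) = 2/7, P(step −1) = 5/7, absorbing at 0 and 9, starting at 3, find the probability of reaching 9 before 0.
P(hit 9 before 0) = (1 − (5/2)^3) / (1 − (5/2)^9) = 64/16689

Let u_k denote P(reach 9 before 0 | start at k). Boundary: u_0 = 0, u_9 = 1. Recurrence: u_k = 2/7·u_{k+1} + 5/7·u_{k-1} for 1 ≤ k ≤ 8. Try u_k = A + B·r^k with r = q/p = (5/7)/(2/7) = 5/2. Substitution satisfies the recurrence; boundary conditions give:
  u_k = (1 − r^k) / (1 − r^N) = (1 − (5/2)^3) / (1 − (5/2)^9) = 64/16689.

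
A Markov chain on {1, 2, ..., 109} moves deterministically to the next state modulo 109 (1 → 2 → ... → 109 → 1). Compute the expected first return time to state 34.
E[T_34 | X_0 = 34] = 109

The chain cycles deterministically, so starting at state 34 it returns in exactly 109 steps. Equivalently, the stationary distribution is uniform π_j = 1/109 for every state j, so by Kac's formula E[T_34] = 1/π_34 = 109.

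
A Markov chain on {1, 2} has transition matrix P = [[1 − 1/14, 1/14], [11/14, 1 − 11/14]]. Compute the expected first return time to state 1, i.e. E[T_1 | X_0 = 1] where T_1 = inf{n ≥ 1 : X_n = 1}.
E[T_1 | X_0 = 1] = 1/π_1 = 12/11

For an irreducible recurrent Markov chain with stationary distribution π, E[T_i | X_0 = i] = 1/π_i (Kac's formula). Here π_1 = (11/14)/(1/14 + 11/14) = (11/14)/(6/7) = 11/12, so E[T_1 | X_0 = 1] = 1/π_1 = (1/14 + 11/14)/(11/14) = (6/7)/(11/14) = 12/11.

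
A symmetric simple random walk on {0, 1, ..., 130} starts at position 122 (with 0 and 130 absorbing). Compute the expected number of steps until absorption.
E[τ | X_0 = 122] = 976

Let v_k = E[τ | X_0 = k]. Boundary: v_0 = v_130 = 0. Recurrence: v_k = 1 + (v_{k-1} + v_{k+1})/2 for 1 ≤ k ≤ 129. The particular solution to v_k − (v_{k-1} + v_{k+1})/2 = 1 is v_k = −k^2. Adding homogeneous solution A + B k and matching boundaries gives v_k = k (130 − k). Substituting k = 122: v_122 = 122 · 8 = 976.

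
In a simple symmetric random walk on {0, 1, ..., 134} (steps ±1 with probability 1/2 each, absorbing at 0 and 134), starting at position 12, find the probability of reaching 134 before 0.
P(hit 134 before 0) = 12/134 = 6/67

Let u_k = P(hit 134 before 0 | start at k). Then u_0 = 0, u_134 = 1, and u_k = u_{k-1}/2 + u_{k+1}/2 for 1 ≤ k ≤ 133. This harmonic recurrence is solved by u_k = k/134, giving u_12 = 12/134 = 6/67.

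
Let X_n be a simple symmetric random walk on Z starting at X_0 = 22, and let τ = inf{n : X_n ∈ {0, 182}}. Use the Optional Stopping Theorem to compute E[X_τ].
E[X_τ] = 22

X_n is a martingale and τ is a bounded-mean stopping time (indeed τ is finite a.s. with bounded expectation since the walk is in a bounded region). By the OST, E[X_τ] = E[X_0] = 22. Equivalently: E[X_τ] = 182 · P(hit 182 first) + 0 · P(hit 0 first) = 182 · (22/182) = 22.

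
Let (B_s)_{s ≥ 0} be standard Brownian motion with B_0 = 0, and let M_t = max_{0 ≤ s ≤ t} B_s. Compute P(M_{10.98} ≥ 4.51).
P(M_{10.98} ≥ 4.51) = 2·P(B_{10.98} ≥ 4.51) = 2(1 − Φ(4.51/√10.98)) ≈ 0.1735

By the reflection principle for Brownian motion, P(M_t ≥ a) = 2 · P(B_t ≥ a) for a ≥ 0. Since B_t ~ N(0, t), P(B_t ≥ 4.51) = 1 − Φ(4.51/√t) = 1 − Φ(4.51/√10.98) = 1 − Φ(1.3611). So
  P(M_{10.98} ≥ 4.51) = 2(1 − Φ(1.3611)) ≈ 0.1735.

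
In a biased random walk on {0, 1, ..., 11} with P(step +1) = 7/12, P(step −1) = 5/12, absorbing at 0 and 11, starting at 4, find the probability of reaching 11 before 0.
P(hit 11 before 0) = (1 − (5/7)^4) / (1 − (5/7)^11) = 731306184/964249309

Let u_k denote P(reach 11 before 0 | start at k). Boundary: u_0 = 0, u_11 = 1. Recurrence: u_k = 7/12·u_{k+1} + 5/12·u_{k-1} for 1 ≤ k ≤ 10. Try u_k = A + B·r^k with r = q/p = (5/12)/(7/12) = 5/7. Substitution satisfies the recurrence; boundary conditions give:
  u_k = (1 − r^k) / (1 − r^N) = (1 − (5/7)^4) / (1 − (5/7)^11) = 731306184/964249309.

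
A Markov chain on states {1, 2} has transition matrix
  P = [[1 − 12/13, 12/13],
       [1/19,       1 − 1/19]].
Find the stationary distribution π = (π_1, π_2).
π_1 = 13/241, π_2 = 228/241

Solve πP = π with π_1 + π_2 = 1. From πP = π: π_1 · (1 − 12/13) + π_2 · 1/19 = π_1 ⇒ π_2 · 1/19 = π_1 · 12/13 ⇒ π_2/π_1 = (12/13)/(1/19) = 228/13. Together with π_1 + π_2 = 1:
  π_1 = (1/19)/(12/13 + 1/19) = (1/19)/(241/247) = 13/241,
  π_2 = (12/13)/(12/13 + 1/19) = (12/13)/(241/247) = 228/241.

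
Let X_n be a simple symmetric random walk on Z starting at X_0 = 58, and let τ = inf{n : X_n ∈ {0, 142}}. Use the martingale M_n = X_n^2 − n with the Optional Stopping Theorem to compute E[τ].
E[τ] = 4872

M_n = X_n^2 − n is a martingale (since E[X_{n+1}^2 | F_n] = X_n^2 + 1). By OST (τ has finite mean in a bounded region), E[M_τ] = E[M_0] = X_0^2 − 0 = 58^2 = 3364. Also E[M_τ] = E[X_τ^2] − E[τ]. The walk exits at 0 or 142, with P(hit 142 first) = 58/142, so E[X_τ^2] = 142^2 · 58/142 + 0 = 8236. Thus E[τ] = E[X_τ^2] − E[M_τ] = 8236 − 3364 = 4872 = 58(142 − 58) = 4872.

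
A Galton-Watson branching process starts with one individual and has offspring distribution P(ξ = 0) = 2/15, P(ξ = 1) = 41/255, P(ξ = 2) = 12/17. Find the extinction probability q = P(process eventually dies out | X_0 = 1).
q = 17/90

The pgf is f(s) = 2/15 + 41/255·s + 12/17·s². The extinction probability q is the smallest fixed point of f in [0, 1]. Setting s = f(s):
  12/17·s² + (41/255 − 1)·s + 2/15 = 0
  12/17·s² − (2/15 + 12/17)·s + 2/15 = 0
which factors as (s − 1)·(12/17·s − 2/15) = 0, giving roots s = 1 and s = (2/15)/(12/17) = 17/90.
Mean offspring μ = 41/255 + 2·12/17 = 401/255 > 1 (supercritical), so q < 1. The extinction probability is the smaller root: q = (2/15)/(12/17) = 17/90.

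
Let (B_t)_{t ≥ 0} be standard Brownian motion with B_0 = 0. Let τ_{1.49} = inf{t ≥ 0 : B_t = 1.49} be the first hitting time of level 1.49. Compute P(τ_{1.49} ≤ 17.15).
P(τ_{1.49} ≤ 17.15) = 2(1 − Φ(1.49/√17.15)) = 2(1 − Φ(0.3598)) ≈ 0.7190

By the reflection principle for standard BM, P(τ_b ≤ t) = 2 · P(B_t ≥ b). Since B_t ~ N(0, t), P(B_t ≥ 1.49) = 1 − Φ(1.49/√t) = 1 − Φ(1.49/√17.15) = 1 − Φ(0.3598) ≈ 0.35950. Doubling: P(τ_{1.49} ≤ 17.15) ≈ 2 · 0.35950 = 0.71900 ≈ 0.7190.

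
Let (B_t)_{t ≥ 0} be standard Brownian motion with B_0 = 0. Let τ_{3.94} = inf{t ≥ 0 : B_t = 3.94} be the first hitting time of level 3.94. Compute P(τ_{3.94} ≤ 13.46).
P(τ_{3.94} ≤ 13.46) = 2(1 − Φ(3.94/√13.46)) = 2(1 − Φ(1.0739)) ≈ 0.2829

By the reflection principle for standard BM, P(τ_b ≤ t) = 2 · P(B_t ≥ b). Since B_t ~ N(0, t), P(B_t ≥ 3.94) = 1 − Φ(3.94/√t) = 1 − Φ(3.94/√13.46) = 1 − Φ(1.0739) ≈ 0.14143. Doubling: P(τ_{3.94} ≤ 13.46) ≈ 2 · 0.14143 = 0.28286 ≈ 0.2829.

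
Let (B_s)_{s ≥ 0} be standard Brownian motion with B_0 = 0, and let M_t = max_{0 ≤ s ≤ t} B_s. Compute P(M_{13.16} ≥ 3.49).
P(M_{13.16} ≥ 3.49) = 2·P(B_{13.16} ≥ 3.49) = 2(1 − Φ(3.49/√13.16)) ≈ 0.3360

By the reflection principle for Brownian motion, P(M_t ≥ a) = 2 · P(B_t ≥ a) for a ≥ 0. Since B_t ~ N(0, t), P(B_t ≥ 3.49) = 1 − Φ(3.49/√t) = 1 − Φ(3.49/√13.16) = 1 − Φ(0.9620). So
  P(M_{13.16} ≥ 3.49) = 2(1 − Φ(0.9620)) ≈ 0.3360.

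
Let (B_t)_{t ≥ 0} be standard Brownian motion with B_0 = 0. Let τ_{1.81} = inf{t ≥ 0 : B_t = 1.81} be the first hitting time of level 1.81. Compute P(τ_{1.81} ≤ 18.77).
P(τ_{1.81} ≤ 18.77) = 2(1 − Φ(1.81/√18.77)) = 2(1 − Φ(0.4178)) ≈ 0.6761

By the reflection principle for standard BM, P(τ_b ≤ t) = 2 · P(B_t ≥ b). Since B_t ~ N(0, t), P(B_t ≥ 1.81) = 1 − Φ(1.81/√t) = 1 − Φ(1.81/√18.77) = 1 − Φ(0.4178) ≈ 0.33805. Doubling: P(τ_{1.81} ≤ 18.77) ≈ 2 · 0.33805 = 0.67610 ≈ 0.6761.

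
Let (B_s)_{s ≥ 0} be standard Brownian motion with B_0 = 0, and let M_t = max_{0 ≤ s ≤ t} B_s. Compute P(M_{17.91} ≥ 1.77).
P(M_{17.91} ≥ 1.77) = 2·P(B_{17.91} ≥ 1.77) = 2(1 − Φ(1.77/√17.91)) ≈ 0.6758

By the reflection principle for Brownian motion, P(M_t ≥ a) = 2 · P(B_t ≥ a) for a ≥ 0. Since B_t ~ N(0, t), P(B_t ≥ 1.77) = 1 − Φ(1.77/√t) = 1 − Φ(1.77/√17.91) = 1 − Φ(0.4182). So
  P(M_{17.91} ≥ 1.77) = 2(1 − Φ(0.4182)) ≈ 0.6758.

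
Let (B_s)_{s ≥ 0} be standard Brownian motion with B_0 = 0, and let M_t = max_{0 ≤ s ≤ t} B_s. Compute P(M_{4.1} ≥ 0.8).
P(M_{4.1} ≥ 0.8) = 2·P(B_{4.1} ≥ 0.8) = 2(1 − Φ(0.8/√4.1)) ≈ 0.6928

By the reflection principle for Brownian motion, P(M_t ≥ a) = 2 · P(B_t ≥ a) for a ≥ 0. Since B_t ~ N(0, t), P(B_t ≥ 0.8) = 1 − Φ(0.8/√t) = 1 − Φ(0.8/√4.1) = 1 − Φ(0.3951). So
  P(M_{4.1} ≥ 0.8) = 2(1 − Φ(0.3951)) ≈ 0.6928.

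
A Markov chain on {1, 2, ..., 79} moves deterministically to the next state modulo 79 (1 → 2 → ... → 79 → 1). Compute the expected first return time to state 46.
E[T_46 | X_0 = 46] = 79

The chain cycles deterministically, so starting at state 46 it returns in exactly 79 steps. Equivalently, the stationary distribution is uniform π_j = 1/79 for every state j, so by Kac's formula E[T_46] = 1/π_46 = 79.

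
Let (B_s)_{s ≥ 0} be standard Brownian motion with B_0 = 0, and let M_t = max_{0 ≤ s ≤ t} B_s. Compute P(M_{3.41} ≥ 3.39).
P(M_{3.41} ≥ 3.39) = 2·P(B_{3.41} ≥ 3.39) = 2(1 − Φ(3.39/√3.41)) ≈ 0.0664

By the reflection principle for Brownian motion, P(M_t ≥ a) = 2 · P(B_t ≥ a) for a ≥ 0. Since B_t ~ N(0, t), P(B_t ≥ 3.39) = 1 − Φ(3.39/√t) = 1 − Φ(3.39/√3.41) = 1 − Φ(1.8358). So
  P(M_{3.41} ≥ 3.39) = 2(1 − Φ(1.8358)) ≈ 0.0664.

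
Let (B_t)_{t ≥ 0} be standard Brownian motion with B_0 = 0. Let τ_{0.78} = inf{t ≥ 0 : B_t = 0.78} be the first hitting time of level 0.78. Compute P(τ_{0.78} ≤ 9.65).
P(τ_{0.78} ≤ 9.65) = 2(1 − Φ(0.78/√9.65)) = 2(1 − Φ(0.2511)) ≈ 0.8017

By the reflection principle for standard BM, P(τ_b ≤ t) = 2 · P(B_t ≥ b). Since B_t ~ N(0, t), P(B_t ≥ 0.78) = 1 − Φ(0.78/√t) = 1 − Φ(0.78/√9.65) = 1 − Φ(0.2511) ≈ 0.40087. Doubling: P(τ_{0.78} ≤ 9.65) ≈ 2 · 0.40087 = 0.80174 ≈ 0.8017.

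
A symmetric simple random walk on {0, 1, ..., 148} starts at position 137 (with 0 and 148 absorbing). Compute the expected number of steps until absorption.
E[τ | X_0 = 137] = 1507

Let v_k = E[τ | X_0 = k]. Boundary: v_0 = v_148 = 0. Recurrence: v_k = 1 + (v_{k-1} + v_{k+1})/2 for 1 ≤ k ≤ 147. The particular solution to v_k − (v_{k-1} + v_{k+1})/2 = 1 is v_k = −k^2. Adding homogeneous solution A + B k and matching boundaries gives v_k = k (148 − k). Substituting k = 137: v_137 = 137 · 11 = 1507.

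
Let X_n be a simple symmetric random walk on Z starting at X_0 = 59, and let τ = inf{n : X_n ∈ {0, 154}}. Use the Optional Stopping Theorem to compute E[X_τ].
E[X_τ] = 59

X_n is a martingale and τ is a bounded-mean stopping time (indeed τ is finite a.s. with bounded expectation since the walk is in a bounded region). By the OST, E[X_τ] = E[X_0] = 59. Equivalently: E[X_τ] = 154 · P(hit 154 first) + 0 · P(hit 0 first) = 154 · (59/154) = 59.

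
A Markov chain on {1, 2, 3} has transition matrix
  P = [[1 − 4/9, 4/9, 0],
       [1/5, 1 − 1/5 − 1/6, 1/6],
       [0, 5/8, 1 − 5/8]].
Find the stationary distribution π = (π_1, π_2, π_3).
π = (27/103, 60/103, 16/103)

This is a birth-death chain on three states, which satisfies detailed balance: π_1 · P_{12} = π_2 · P_{21} and π_2 · P_{23} = π_3 · P_{32}.
From π_1 · 4/9 = π_2 · 1/5: π_2/π_1 = (4/9)/(1/5) = 20/9.
From π_2 · 1/6 = π_3 · 5/8: π_3/π_2 = (1/6)/(5/8) = 4/15.
Take π_1 proportional to 1; then unnormalized π = (1, 20/9, 16/27). Normalize by dividing by the sum 103/27:
  π = (27/103, 60/103, 16/103).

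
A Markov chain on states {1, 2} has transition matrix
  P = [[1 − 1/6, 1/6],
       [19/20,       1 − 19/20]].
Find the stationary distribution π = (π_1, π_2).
π_1 = 57/67, π_2 = 10/67

Solve πP = π with π_1 + π_2 = 1. From πP = π: π_1 · (1 − 1/6) + π_2 · 19/20 = π_1 ⇒ π_2 · 19/20 = π_1 · 1/6 ⇒ π_2/π_1 = (1/6)/(19/20) = 10/57. Together with π_1 + π_2 = 1:
  π_1 = (19/20)/(1/6 + 19/20) = (19/20)/(67/60) = 57/67,
  π_2 = (1/6)/(1/6 + 19/20) = (1/6)/(67/60) = 10/67.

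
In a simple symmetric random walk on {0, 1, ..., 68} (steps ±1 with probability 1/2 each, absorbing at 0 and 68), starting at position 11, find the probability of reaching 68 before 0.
P(hit 68 before 0) = 11/68

Let u_k = P(hit 68 before 0 | start at k). Then u_0 = 0, u_68 = 1, and u_k = u_{k-1}/2 + u_{k+1}/2 for 1 ≤ k ≤ 67. This harmonic recurrence is solved by u_k = k/68, giving u_11 = 11/68.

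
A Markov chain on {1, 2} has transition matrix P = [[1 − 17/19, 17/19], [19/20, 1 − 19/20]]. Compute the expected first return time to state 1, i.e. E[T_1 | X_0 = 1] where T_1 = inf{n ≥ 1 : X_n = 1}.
E[T_1 | X_0 = 1] = 1/π_1 = 701/361

For an irreducible recurrent Markov chain with stationary distribution π, E[T_i | X_0 = i] = 1/π_i (Kac's formula). Here π_1 = (19/20)/(17/19 + 19/20) = (19/20)/(701/380) = 361/701, so E[T_1 | X_0 = 1] = 1/π_1 = (17/19 + 19/20)/(19/20) = (701/380)/(19/20) = 701/361.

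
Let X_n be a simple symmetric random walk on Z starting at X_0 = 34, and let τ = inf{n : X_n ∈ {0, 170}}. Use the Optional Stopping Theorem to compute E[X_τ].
E[X_τ] = 34

X_n is a martingale and τ is a bounded-mean stopping time (indeed τ is finite a.s. with bounded expectation since the walk is in a bounded region). By the OST, E[X_τ] = E[X_0] = 34. Equivalently: E[X_τ] = 170 · P(hit 170 first) + 0 · P(hit 0 first) = 170 · (34/170) = 34.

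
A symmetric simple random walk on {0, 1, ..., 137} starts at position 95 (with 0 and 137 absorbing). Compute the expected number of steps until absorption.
E[τ | X_0 = 95] = 3990

Let v_k = E[τ | X_0 = k]. Boundary: v_0 = v_137 = 0. Recurrence: v_k = 1 + (v_{k-1} + v_{k+1})/2 for 1 ≤ k ≤ 136. The particular solution to v_k − (v_{k-1} + v_{k+1})/2 = 1 is v_k = −k^2. Adding homogeneous solution A + B k and matching boundaries gives v_k = k (137 − k). Substituting k = 95: v_95 = 95 · 42 = 3990.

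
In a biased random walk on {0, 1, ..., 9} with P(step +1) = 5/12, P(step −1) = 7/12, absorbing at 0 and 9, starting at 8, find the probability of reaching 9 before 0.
P(hit 9 before 0) = (1 − (7/5)^8) / (1 − (7/5)^9) = 13435440/19200241

Let u_k denote P(reach 9 before 0 | start at k). Boundary: u_0 = 0, u_9 = 1. Recurrence: u_k = 5/12·u_{k+1} + 7/12·u_{k-1} for 1 ≤ k ≤ 8. Try u_k = A + B·r^k with r = q/p = (7/12)/(5/12) = 7/5. Substitution satisfies the recurrence; boundary conditions give:
  u_k = (1 − r^k) / (1 − r^N) = (1 − (7/5)^8) / (1 − (7/5)^9) = 13435440/19200241.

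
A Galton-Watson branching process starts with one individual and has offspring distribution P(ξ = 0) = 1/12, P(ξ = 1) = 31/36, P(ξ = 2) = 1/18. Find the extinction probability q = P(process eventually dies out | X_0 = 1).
q = 1

Mean offspring μ = 0·1/12 + 1·31/36 + 2·1/18 = 35/36 ≤ 1. For μ ≤ 1 with offspring not concentrated at 1, the Galton-Watson process goes extinct almost surely, so q = 1.
(Algebraic check: The pgf is f(s) = 1/12 + 31/36·s + 1/18·s². The extinction probability q is the smallest fixed point of f in [0, 1]. Setting s = f(s):
  1/18·s² + (31/36 − 1)·s + 1/12 = 0
  1/18·s² − (1/12 + 1/18)·s + 1/12 = 0
which factors as (s − 1)·(1/18·s − 1/12) = 0, giving roots s = 1 and s = (1/12)/(1/18) = 3/2. Since 3/2 ≥ 1, the smallest root in [0, 1] is s = 1.)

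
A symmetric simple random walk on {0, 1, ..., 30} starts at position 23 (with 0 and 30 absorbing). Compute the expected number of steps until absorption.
E[τ | X_0 = 23] = 161

Let v_k = E[τ | X_0 = k]. Boundary: v_0 = v_30 = 0. Recurrence: v_k = 1 + (v_{k-1} + v_{k+1})/2 for 1 ≤ k ≤ 29. The particular solution to v_k − (v_{k-1} + v_{k+1})/2 = 1 is v_k = −k^2. Adding homogeneous solution A + B k and matching boundaries gives v_k = k (30 − k). Substituting k = 23: v_23 = 23 · 7 = 161.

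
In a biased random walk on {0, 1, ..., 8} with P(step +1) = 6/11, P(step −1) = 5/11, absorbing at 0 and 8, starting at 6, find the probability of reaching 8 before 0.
P(hit 8 before 0) = (1 − (5/6)^6) / (1 − (5/6)^8) = 101556/117181

Let u_k denote P(reach 8 before 0 | start at k). Boundary: u_0 = 0, u_8 = 1. Recurrence: u_k = 6/11·u_{k+1} + 5/11·u_{k-1} for 1 ≤ k ≤ 7. Try u_k = A + B·r^k with r = q/p = (5/11)/(6/11) = 5/6. Substitution satisfies the recurrence; boundary conditions give:
  u_k = (1 − r^k) / (1 − r^N) = (1 − (5/6)^6) / (1 − (5/6)^8) = 101556/117181.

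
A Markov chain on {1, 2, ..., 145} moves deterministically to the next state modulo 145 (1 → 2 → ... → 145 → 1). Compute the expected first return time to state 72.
E[T_72 | X_0 = 72] = 145

The chain cycles deterministically, so starting at state 72 it returns in exactly 145 steps. Equivalently, the stationary distribution is uniform π_j = 1/145 for every state j, so by Kac's formula E[T_72] = 1/π_72 = 145.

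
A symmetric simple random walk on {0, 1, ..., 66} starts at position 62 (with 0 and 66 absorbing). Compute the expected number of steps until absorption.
E[τ | X_0 = 62] = 248

Let v_k = E[τ | X_0 = k]. Boundary: v_0 = v_66 = 0. Recurrence: v_k = 1 + (v_{k-1} + v_{k+1})/2 for 1 ≤ k ≤ 65. The particular solution to v_k − (v_{k-1} + v_{k+1})/2 = 1 is v_k = −k^2. Adding homogeneous solution A + B k and matching boundaries gives v_k = k (66 − k). Substituting k = 62: v_62 = 62 · 4 = 248.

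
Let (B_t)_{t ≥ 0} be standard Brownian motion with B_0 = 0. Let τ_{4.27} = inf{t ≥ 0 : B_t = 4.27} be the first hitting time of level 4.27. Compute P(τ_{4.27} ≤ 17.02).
P(τ_{4.27} ≤ 17.02) = 2(1 − Φ(4.27/√17.02)) = 2(1 − Φ(1.0350)) ≈ 0.3007

By the reflection principle for standard BM, P(τ_b ≤ t) = 2 · P(B_t ≥ b). Since B_t ~ N(0, t), P(B_t ≥ 4.27) = 1 − Φ(4.27/√t) = 1 − Φ(4.27/√17.02) = 1 − Φ(1.0350) ≈ 0.15033. Doubling: P(τ_{4.27} ≤ 17.02) ≈ 2 · 0.15033 = 0.30066 ≈ 0.3007.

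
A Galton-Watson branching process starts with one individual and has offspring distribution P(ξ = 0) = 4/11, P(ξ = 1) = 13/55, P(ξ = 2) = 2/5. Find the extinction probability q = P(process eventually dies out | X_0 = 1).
q = 10/11

The pgf is f(s) = 4/11 + 13/55·s + 2/5·s². The extinction probability q is the smallest fixed point of f in [0, 1]. Setting s = f(s):
  2/5·s² + (13/55 − 1)·s + 4/11 = 0
  2/5·s² − (4/11 + 2/5)·s + 4/11 = 0
which factors as (s − 1)·(2/5·s − 4/11) = 0, giving roots s = 1 and s = (4/11)/(2/5) = 10/11.
Mean offspring μ = 13/55 + 2·2/5 = 57/55 > 1 (supercritical), so q < 1. The extinction probability is the smaller root: q = (4/11)/(2/5) = 10/11.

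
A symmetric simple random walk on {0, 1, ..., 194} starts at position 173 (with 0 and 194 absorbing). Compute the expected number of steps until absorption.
E[τ | X_0 = 173] = 3633

Let v_k = E[τ | X_0 = k]. Boundary: v_0 = v_194 = 0. Recurrence: v_k = 1 + (v_{k-1} + v_{k+1})/2 for 1 ≤ k ≤ 193. The particular solution to v_k − (v_{k-1} + v_{k+1})/2 = 1 is v_k = −k^2. Adding homogeneous solution A + B k and matching boundaries gives v_k = k (194 − k). Substituting k = 173: v_173 = 173 · 21 = 3633.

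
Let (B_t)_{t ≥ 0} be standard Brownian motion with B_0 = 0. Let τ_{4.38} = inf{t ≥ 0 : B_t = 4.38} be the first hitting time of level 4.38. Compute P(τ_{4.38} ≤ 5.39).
P(τ_{4.38} ≤ 5.39) = 2(1 − Φ(4.38/√5.39)) = 2(1 − Φ(1.8866)) ≈ 0.0592

By the reflection principle for standard BM, P(τ_b ≤ t) = 2 · P(B_t ≥ b). Since B_t ~ N(0, t), P(B_t ≥ 4.38) = 1 − Φ(4.38/√t) = 1 − Φ(4.38/√5.39) = 1 − Φ(1.8866) ≈ 0.02961. Doubling: P(τ_{4.38} ≤ 5.39) ≈ 2 · 0.02961 = 0.05922 ≈ 0.0592.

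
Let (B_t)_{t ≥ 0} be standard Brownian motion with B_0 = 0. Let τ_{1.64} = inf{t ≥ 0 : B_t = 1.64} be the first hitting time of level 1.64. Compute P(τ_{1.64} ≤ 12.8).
P(τ_{1.64} ≤ 12.8) = 2(1 − Φ(1.64/√12.8)) = 2(1 − Φ(0.4584)) ≈ 0.6467

By the reflection principle for standard BM, P(τ_b ≤ t) = 2 · P(B_t ≥ b). Since B_t ~ N(0, t), P(B_t ≥ 1.64) = 1 − Φ(1.64/√t) = 1 − Φ(1.64/√12.8) = 1 − Φ(0.4584) ≈ 0.32333. Doubling: P(τ_{1.64} ≤ 12.8) ≈ 2 · 0.32333 = 0.64666 ≈ 0.6467.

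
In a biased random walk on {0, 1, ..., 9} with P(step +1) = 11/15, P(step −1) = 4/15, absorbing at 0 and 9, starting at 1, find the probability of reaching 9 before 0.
P(hit 9 before 0) = (1 − (4/11)^1) / (1 − (4/11)^9) = 214358881/336812221

Let u_k denote P(reach 9 before 0 | start at k). Boundary: u_0 = 0, u_9 = 1. Recurrence: u_k = 11/15·u_{k+1} + 4/15·u_{k-1} for 1 ≤ k ≤ 8. Try u_k = A + B·r^k with r = q/p = (4/15)/(11/15) = 4/11. Substitution satisfies the recurrence; boundary conditions give:
  u_k = (1 − r^k) / (1 − r^N) = (1 − (4/11)^1) / (1 − (4/11)^9) = 214358881/336812221.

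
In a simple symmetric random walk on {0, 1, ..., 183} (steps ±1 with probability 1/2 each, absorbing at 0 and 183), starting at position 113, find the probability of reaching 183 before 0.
P(hit 183 before 0) = 113/183

Let u_k = P(hit 183 before 0 | start at k). Then u_0 = 0, u_183 = 1, and u_k = u_{k-1}/2 + u_{k+1}/2 for 1 ≤ k ≤ 182. This harmonic recurrence is solved by u_k = k/183, giving u_113 = 113/183.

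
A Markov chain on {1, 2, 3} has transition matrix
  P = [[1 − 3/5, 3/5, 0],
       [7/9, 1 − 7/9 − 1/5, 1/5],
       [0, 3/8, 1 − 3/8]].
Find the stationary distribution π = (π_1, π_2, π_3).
π = (175/382, 135/382, 36/191)

This is a birth-death chain on three states, which satisfies detailed balance: π_1 · P_{12} = π_2 · P_{21} and π_2 · P_{23} = π_3 · P_{32}.
From π_1 · 3/5 = π_2 · 7/9: π_2/π_1 = (3/5)/(7/9) = 27/35.
From π_2 · 1/5 = π_3 · 3/8: π_3/π_2 = (1/5)/(3/8) = 8/15.
Take π_1 proportional to 1; then unnormalized π = (1, 27/35, 72/175). Normalize by dividing by the sum 382/175:
  π = (175/382, 135/382, 36/191).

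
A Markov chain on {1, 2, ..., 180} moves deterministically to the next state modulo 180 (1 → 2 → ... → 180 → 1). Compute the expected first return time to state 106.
E[T_106 | X_0 = 106] = 180

The chain cycles deterministically, so starting at state 106 it returns in exactly 180 steps. Equivalently, the stationary distribution is uniform π_j = 1/180 for every state j, so by Kac's formula E[T_106] = 1/π_106 = 180.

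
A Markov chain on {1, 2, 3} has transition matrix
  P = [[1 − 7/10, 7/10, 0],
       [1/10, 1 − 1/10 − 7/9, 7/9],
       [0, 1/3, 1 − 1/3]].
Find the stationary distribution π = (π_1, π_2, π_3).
π = (3/73, 21/73, 49/73)

This is a birth-death chain on three states, which satisfies detailed balance: π_1 · P_{12} = π_2 · P_{21} and π_2 · P_{23} = π_3 · P_{32}.
From π_1 · 7/10 = π_2 · 1/10: π_2/π_1 = (7/10)/(1/10) = 7.
From π_2 · 7/9 = π_3 · 1/3: π_3/π_2 = (7/9)/(1/3) = 7/3.
Take π_1 proportional to 1; then unnormalized π = (1, 7, 49/3). Normalize by dividing by the sum 73/3:
  π = (3/73, 21/73, 49/73).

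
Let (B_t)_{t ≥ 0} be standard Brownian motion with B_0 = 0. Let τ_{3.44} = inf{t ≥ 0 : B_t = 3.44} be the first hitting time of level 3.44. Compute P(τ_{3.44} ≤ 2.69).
P(τ_{3.44} ≤ 2.69) = 2(1 − Φ(3.44/√2.69)) = 2(1 − Φ(2.0974)) ≈ 0.0360

By the reflection principle for standard BM, P(τ_b ≤ t) = 2 · P(B_t ≥ b). Since B_t ~ N(0, t), P(B_t ≥ 3.44) = 1 − Φ(3.44/√t) = 1 − Φ(3.44/√2.69) = 1 − Φ(2.0974) ≈ 0.01798. Doubling: P(τ_{3.44} ≤ 2.69) ≈ 2 · 0.01798 = 0.03596 ≈ 0.0360.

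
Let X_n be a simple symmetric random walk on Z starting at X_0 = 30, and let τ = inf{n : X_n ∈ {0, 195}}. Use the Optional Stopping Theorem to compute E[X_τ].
E[X_τ] = 30

X_n is a martingale and τ is a bounded-mean stopping time (indeed τ is finite a.s. with bounded expectation since the walk is in a bounded region). By the OST, E[X_τ] = E[X_0] = 30. Equivalently: E[X_τ] = 195 · P(hit 195 first) + 0 · P(hit 0 first) = 195 · (30/195) = 30.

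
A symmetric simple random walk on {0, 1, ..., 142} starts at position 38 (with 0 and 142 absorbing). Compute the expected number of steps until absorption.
E[τ | X_0 = 38] = 3952

Let v_k = E[τ | X_0 = k]. Boundary: v_0 = v_142 = 0. Recurrence: v_k = 1 + (v_{k-1} + v_{k+1})/2 for 1 ≤ k ≤ 141. The particular solution to v_k − (v_{k-1} + v_{k+1})/2 = 1 is v_k = −k^2. Adding homogeneous solution A + B k and matching boundaries gives v_k = k (142 − k). Substituting k = 38: v_38 = 38 · 104 = 3952.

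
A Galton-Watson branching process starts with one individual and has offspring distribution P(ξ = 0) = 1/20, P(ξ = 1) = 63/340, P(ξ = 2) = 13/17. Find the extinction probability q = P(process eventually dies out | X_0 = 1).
q = 17/260

The pgf is f(s) = 1/20 + 63/340·s + 13/17·s². The extinction probability q is the smallest fixed point of f in [0, 1]. Setting s = f(s):
  13/17·s² + (63/340 − 1)·s + 1/20 = 0
  13/17·s² − (1/20 + 13/17)·s + 1/20 = 0
which factors as (s − 1)·(13/17·s − 1/20) = 0, giving roots s = 1 and s = (1/20)/(13/17) = 17/260.
Mean offspring μ = 63/340 + 2·13/17 = 583/340 > 1 (supercritical), so q < 1. The extinction probability is the smaller root: q = (1/20)/(13/17) = 17/260.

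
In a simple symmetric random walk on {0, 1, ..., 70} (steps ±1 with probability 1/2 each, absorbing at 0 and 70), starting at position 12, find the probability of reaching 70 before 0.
P(hit 70 before 0) = 12/70 = 6/35

Let u_k = P(hit 70 before 0 | start at k). Then u_0 = 0, u_70 = 1, and u_k = u_{k-1}/2 + u_{k+1}/2 for 1 ≤ k ≤ 69. This harmonic recurrence is solved by u_k = k/70, giving u_12 = 12/70 = 6/35.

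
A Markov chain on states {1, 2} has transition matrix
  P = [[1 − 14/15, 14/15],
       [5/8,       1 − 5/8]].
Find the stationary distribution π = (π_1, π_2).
π_1 = 75/187, π_2 = 112/187

Solve πP = π with π_1 + π_2 = 1. From πP = π: π_1 · (1 − 14/15) + π_2 · 5/8 = π_1 ⇒ π_2 · 5/8 = π_1 · 14/15 ⇒ π_2/π_1 = (14/15)/(5/8) = 112/75. Together with π_1 + π_2 = 1:
  π_1 = (5/8)/(14/15 + 5/8) = (5/8)/(187/120) = 75/187,
  π_2 = (14/15)/(14/15 + 5/8) = (14/15)/(187/120) = 112/187.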